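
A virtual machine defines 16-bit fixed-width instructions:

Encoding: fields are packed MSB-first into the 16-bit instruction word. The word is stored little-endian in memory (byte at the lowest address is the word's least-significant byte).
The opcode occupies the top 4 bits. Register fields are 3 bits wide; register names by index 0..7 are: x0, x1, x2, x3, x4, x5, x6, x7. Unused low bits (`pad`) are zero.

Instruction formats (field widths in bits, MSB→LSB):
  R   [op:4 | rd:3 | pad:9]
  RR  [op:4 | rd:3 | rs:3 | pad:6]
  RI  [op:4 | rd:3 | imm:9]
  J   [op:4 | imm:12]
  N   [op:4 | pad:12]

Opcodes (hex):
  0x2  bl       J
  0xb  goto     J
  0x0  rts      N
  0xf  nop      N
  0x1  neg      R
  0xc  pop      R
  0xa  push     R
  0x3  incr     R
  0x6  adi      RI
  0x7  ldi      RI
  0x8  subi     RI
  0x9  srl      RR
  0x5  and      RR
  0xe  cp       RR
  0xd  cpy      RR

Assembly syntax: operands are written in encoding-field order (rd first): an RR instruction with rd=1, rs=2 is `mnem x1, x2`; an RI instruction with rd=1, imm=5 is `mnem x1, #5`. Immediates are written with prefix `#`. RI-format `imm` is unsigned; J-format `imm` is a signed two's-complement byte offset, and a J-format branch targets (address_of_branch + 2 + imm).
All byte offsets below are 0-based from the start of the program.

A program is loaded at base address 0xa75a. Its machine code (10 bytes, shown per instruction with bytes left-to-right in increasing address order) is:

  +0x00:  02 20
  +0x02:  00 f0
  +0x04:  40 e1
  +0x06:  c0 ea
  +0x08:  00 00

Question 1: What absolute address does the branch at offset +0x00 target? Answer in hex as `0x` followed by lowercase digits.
0xa75e

+0x00: 02 20 ⇒ word 0x2002 (little)
  opcode bits[15:12]=0x2: bl/J
  imm@[11:0]=0x2 ⇒ #2
  target = base 0xa75a + off 0x00 + 2 + imm 2 = 0xa75e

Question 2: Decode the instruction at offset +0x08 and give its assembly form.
rts

@+08  little-endian(00 00) = 0x0000
  op=0x0000>>12=0x0 ⇒ rts (N)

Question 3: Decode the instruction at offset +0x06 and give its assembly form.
cp x5, x3

off 0x06: read c0 ea as little → 0xeac0
  top 4b → 0xe → cp [RR]
  rd@[11:9]=0x5 ⇒ x5
  rs@[8:6]=0x3 ⇒ x3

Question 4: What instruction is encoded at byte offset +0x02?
off 0x02: read 00 f0 as little → 0xf000
  top 4b → 0xf → nop [N]

nop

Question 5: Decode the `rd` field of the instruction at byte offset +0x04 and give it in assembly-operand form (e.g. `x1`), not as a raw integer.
[04] 40 e1 → 0xe140
  op=0xe140>>12=0xe ⇒ cp (RR)
  rd: (w>>9)&0x7=0x0 → x0
  rs: (w>>6)&0x7=0x5 → x5

x0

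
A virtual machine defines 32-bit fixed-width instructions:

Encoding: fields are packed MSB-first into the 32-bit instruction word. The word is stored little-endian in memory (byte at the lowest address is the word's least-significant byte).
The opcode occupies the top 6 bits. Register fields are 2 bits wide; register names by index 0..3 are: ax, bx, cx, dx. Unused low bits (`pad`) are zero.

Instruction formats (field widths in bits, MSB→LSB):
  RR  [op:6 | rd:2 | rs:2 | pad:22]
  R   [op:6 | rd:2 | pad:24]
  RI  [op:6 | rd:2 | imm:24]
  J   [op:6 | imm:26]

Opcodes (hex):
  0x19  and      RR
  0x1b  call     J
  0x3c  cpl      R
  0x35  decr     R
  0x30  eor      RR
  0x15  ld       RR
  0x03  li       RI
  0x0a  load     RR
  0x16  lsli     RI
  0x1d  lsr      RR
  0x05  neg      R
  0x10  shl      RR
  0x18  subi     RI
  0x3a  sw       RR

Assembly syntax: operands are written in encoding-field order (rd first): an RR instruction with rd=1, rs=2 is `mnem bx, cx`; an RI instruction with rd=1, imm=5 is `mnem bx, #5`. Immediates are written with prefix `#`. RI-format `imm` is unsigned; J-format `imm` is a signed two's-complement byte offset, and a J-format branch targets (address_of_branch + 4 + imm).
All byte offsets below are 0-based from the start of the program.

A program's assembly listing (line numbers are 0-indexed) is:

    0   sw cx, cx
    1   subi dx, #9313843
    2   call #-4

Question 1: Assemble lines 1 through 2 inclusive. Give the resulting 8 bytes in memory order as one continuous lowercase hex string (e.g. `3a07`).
331e8e63fcffff6f

1. subi fields op=0x18:6|rd=3:2|imm=9313843:24 → word 638e1e33h → 33 1e 8e 63
2. call fields op=0x1b:6|imm=-4:26 → word 6ffffffch → fc ff ff 6f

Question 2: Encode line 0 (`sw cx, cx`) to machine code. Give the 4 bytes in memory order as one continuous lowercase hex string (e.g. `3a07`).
L0: sw op=0x3a:6|rd=2:2|rs=2:2|pad=0:22 ⇒ 0xea800000 ⇒ little 00 00 80 ea

000080ea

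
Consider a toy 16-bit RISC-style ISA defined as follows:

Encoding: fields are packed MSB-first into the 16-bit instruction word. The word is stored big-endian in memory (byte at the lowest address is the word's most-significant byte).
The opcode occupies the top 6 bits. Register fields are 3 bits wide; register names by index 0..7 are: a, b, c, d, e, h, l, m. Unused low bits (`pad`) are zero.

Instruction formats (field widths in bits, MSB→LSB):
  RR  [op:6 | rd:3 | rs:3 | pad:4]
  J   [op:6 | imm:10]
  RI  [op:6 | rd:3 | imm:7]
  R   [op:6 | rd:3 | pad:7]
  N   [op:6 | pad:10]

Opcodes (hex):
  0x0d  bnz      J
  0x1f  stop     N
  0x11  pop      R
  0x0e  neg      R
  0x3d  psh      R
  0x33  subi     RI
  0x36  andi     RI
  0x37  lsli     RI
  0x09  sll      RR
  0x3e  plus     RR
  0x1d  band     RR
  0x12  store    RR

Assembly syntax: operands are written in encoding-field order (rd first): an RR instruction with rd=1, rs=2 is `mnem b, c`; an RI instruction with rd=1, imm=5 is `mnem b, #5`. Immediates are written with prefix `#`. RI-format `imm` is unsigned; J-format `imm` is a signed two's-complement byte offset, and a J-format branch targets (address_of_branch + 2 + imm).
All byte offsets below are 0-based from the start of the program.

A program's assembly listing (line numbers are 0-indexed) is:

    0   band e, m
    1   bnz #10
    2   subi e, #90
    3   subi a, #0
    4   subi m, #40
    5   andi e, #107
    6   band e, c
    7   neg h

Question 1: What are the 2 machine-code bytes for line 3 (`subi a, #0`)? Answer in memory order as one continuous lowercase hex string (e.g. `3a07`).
3. subi fields op=0x33:6|rd=0:3|imm=0:7 → word cc00h → cc 00

cc00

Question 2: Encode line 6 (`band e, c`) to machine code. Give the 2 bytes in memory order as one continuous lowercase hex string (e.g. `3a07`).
6. band fields op=0x1d:6|rd=4:3|rs=2:3|pad=0:4 → word 7620h → 76 20

7620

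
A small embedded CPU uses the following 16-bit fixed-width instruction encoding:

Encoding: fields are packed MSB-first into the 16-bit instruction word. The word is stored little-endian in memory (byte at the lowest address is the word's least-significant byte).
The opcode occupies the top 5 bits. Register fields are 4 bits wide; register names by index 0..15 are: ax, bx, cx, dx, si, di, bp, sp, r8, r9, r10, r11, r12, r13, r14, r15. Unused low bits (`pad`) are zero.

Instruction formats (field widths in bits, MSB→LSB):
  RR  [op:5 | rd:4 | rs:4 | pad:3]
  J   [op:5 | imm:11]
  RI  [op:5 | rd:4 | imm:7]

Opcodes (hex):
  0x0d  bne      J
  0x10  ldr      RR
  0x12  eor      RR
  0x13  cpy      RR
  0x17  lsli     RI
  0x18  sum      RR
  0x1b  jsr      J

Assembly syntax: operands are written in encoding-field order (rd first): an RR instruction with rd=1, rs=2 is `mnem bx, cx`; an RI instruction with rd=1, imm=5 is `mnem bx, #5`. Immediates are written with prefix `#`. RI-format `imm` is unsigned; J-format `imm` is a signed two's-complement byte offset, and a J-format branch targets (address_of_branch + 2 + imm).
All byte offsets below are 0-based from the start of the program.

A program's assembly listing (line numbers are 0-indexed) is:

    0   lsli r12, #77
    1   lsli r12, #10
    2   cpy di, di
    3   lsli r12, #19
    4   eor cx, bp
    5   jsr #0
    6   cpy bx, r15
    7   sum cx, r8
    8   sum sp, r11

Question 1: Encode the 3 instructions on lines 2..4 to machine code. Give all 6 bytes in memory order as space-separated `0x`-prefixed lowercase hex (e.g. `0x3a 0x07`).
0xa8 0x9a 0x13 0xbe 0x30 0x91

line 2 (cpy): pack op=0x13:5|rd=5:4|rs=5:4|pad=0:3 = 0x9aa8; little→ a8 9a
line 3 (lsli): pack op=0x17:5|rd=12:4|imm=19:7 = 0xbe13; little→ 13 be
line 4 (eor): pack op=0x12:5|rd=2:4|rs=6:4|pad=0:3 = 0x9130; little→ 30 91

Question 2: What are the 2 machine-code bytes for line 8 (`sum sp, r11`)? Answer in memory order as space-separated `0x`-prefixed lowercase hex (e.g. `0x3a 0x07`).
line 8 (sum): pack op=0x18:5|rd=7:4|rs=11:4|pad=0:3 = 0xc3d8; little→ d8 c3

0xd8 0xc3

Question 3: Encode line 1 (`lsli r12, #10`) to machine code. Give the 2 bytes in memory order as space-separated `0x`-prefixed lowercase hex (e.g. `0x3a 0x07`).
1. lsli fields op=0x17:5|rd=12:4|imm=10:7 → word be0ah → 0a be

0x0a 0xbe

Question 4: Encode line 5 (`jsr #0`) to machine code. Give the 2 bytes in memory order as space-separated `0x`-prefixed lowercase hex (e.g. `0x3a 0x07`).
line 5 (jsr): pack op=0x1b:5|imm=0:11 = 0xd800; little→ 00 d8

0x00 0xd8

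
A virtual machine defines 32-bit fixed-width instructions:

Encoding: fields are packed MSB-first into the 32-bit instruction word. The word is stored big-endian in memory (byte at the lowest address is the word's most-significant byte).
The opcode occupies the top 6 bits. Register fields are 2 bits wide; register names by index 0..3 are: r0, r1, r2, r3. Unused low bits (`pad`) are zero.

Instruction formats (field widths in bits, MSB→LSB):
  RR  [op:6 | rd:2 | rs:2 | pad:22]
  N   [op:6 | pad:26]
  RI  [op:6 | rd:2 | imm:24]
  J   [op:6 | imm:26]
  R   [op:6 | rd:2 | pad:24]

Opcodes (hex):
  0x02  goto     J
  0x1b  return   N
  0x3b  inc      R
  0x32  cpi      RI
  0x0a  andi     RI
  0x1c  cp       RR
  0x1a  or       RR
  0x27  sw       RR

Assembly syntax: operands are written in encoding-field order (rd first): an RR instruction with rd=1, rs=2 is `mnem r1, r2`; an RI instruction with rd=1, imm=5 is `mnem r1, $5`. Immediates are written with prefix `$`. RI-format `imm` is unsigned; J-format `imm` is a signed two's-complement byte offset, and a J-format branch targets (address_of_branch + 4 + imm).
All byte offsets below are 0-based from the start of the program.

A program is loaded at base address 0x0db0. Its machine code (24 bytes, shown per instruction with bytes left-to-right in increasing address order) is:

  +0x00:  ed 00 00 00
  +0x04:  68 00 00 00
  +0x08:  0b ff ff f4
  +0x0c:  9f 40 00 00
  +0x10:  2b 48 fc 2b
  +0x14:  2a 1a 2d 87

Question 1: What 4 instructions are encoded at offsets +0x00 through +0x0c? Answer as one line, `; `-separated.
inc r1; or r0, r0; goto $-12; sw r3, r1

[00] ed 00 00 00 → 0xed000000
  opcode bits[31:26]=0x3b: inc/R
  rd: (w>>24)&0x3=0x1 → r1
[04] 68 00 00 00 → 0x68000000
  opcode bits[31:26]=0x1a: or/RR
  rd: (w>>24)&0x3=0x0 → r0
  rs: (w>>22)&0x3=0x0 → r0
[08] 0b ff ff f4 → 0x0bfffff4
  opcode bits[31:26]=0x2: goto/J
  imm: (w>>0)&0x3ffffff=0x3fffff4 (s26→-12) → $-12
[0c] 9f 40 00 00 → 0x9f400000
  opcode bits[31:26]=0x27: sw/RR
  rd: (w>>24)&0x3=0x3 → r3
  rs: (w>>22)&0x3=0x1 → r1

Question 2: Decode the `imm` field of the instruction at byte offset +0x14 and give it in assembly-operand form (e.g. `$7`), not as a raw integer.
+0x14: 2a 1a 2d 87 ⇒ word 0x2a1a2d87 (big)
  opcode bits[31:26]=0xa: andi/RI
  rd: (w>>24)&0x3=0x2 → r2
  imm: (w>>0)&0xffffff=0x1a2d87 → $1715591

$1715591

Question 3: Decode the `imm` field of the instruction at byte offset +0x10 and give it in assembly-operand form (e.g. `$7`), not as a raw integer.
[10] 2b 48 fc 2b → 0x2b48fc2b
  top 6b → 0xa → andi [RI]
  [25:24] rd=3 = r3
  [23:0] imm=4783147 = $4783147

$4783147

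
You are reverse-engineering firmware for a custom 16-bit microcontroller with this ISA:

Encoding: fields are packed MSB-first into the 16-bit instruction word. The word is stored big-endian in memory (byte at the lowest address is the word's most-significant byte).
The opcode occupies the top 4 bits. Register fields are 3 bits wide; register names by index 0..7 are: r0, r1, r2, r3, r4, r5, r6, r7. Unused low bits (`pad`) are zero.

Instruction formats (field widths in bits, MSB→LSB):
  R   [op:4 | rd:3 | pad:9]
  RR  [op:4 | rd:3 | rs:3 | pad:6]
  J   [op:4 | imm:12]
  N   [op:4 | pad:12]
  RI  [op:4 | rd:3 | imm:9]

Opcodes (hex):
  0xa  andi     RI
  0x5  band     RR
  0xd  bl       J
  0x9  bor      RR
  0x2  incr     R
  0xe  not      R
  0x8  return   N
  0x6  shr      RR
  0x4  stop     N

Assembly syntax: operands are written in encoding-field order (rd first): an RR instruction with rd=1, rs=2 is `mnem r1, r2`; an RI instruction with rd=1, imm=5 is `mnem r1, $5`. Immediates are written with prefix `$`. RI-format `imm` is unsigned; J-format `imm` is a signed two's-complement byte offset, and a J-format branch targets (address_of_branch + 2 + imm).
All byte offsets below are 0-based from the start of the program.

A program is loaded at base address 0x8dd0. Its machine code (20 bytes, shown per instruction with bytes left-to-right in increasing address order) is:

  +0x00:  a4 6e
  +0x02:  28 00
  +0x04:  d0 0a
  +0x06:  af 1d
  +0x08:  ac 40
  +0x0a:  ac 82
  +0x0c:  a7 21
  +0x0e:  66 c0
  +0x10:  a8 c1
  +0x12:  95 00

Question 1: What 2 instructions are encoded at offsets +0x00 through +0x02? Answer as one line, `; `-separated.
andi r2, $110; incr r4

[00] a4 6e → 0xa46e
  top 4b → 0xa → andi [RI]
  rd: (w>>9)&0x7=0x2 → r2
  imm: (w>>0)&0x1ff=0x6e → $110
[02] 28 00 → 0x2800
  top 4b → 0x2 → incr [R]
  rd: (w>>9)&0x7=0x4 → r4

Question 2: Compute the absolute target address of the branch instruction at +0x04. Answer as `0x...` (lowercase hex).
@+04  big-endian(d0 0a) = 0xd00a
  top 4b → 0xd → bl [J]
  imm@[11:0]=0xa ⇒ $10
  target = base 0x8dd0 + off 0x04 + 2 + imm 10 = 0x8de0

0x8de0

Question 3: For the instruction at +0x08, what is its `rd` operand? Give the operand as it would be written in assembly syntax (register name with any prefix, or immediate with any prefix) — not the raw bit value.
r6

@+08  big-endian(ac 40) = 0xac40
  opcode bits[15:12]=0xa: andi/RI
  rd@[11:9]=0x6 ⇒ r6
  imm@[8:0]=0x40 ⇒ $64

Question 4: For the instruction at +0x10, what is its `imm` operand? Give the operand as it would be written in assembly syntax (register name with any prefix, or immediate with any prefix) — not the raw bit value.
[10] a8 c1 → 0xa8c1
  opcode bits[15:12]=0xa: andi/RI
  rd: (w>>9)&0x7=0x4 → r4
  imm: (w>>0)&0x1ff=0xc1 → $193

$193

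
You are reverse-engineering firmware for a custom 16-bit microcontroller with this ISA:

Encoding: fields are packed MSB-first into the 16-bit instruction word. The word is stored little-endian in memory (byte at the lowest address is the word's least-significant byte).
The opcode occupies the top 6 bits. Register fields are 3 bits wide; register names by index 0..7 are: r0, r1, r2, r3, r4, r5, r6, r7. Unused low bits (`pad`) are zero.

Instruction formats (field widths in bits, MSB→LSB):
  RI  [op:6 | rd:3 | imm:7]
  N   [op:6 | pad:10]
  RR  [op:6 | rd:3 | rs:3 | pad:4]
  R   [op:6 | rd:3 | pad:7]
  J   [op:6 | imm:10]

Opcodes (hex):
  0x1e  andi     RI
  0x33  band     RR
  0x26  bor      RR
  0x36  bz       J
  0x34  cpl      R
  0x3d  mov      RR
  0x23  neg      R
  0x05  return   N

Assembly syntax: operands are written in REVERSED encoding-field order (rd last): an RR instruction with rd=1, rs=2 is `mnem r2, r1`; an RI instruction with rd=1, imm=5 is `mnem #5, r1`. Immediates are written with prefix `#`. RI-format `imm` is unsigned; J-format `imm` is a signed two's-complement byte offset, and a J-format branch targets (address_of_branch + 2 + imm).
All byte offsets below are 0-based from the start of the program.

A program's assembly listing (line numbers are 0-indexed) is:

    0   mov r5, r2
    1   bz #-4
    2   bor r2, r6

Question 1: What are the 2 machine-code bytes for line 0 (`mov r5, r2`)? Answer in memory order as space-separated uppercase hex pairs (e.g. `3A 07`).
line 0 (mov): pack op=0x3d:6|rd=2:3|rs=5:3|pad=0:4 = 0xf550; little→ 50 f5

50 F5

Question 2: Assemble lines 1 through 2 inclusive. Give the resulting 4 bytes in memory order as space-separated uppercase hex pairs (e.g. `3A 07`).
FC DB 20 9B

line 1 (bz): pack op=0x36:6|imm=-4:10 = 0xdbfc; little→ fc db
line 2 (bor): pack op=0x26:6|rd=6:3|rs=2:3|pad=0:4 = 0x9b20; little→ 20 9b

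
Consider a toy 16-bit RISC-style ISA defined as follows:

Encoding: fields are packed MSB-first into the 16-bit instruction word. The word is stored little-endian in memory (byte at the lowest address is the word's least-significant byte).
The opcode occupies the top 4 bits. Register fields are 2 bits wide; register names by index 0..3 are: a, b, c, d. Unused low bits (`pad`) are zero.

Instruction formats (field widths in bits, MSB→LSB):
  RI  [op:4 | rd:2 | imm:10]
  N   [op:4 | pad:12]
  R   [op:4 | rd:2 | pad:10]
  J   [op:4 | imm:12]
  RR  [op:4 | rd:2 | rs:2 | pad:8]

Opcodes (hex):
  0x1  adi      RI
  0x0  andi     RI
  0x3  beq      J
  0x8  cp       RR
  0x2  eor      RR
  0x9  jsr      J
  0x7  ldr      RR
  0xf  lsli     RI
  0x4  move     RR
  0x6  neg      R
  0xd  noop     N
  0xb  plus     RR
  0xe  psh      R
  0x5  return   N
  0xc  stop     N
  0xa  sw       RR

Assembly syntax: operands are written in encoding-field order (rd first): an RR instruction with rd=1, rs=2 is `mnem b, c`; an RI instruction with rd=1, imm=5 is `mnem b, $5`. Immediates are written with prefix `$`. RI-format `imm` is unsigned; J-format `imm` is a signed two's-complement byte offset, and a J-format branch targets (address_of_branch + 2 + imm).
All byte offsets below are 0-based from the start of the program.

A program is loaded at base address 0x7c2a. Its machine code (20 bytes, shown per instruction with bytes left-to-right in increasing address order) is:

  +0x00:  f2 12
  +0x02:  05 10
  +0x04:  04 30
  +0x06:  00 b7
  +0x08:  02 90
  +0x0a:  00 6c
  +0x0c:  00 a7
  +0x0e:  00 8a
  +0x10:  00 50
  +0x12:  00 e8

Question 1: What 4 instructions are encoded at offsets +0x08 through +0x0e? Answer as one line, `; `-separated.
jsr $2; neg d; sw b, d; cp c, c

@+08  little-endian(02 90) = 0x9002
  top 4b → 0x9 → jsr [J]
  imm@[11:0]=0x2 ⇒ $2
@+0a  little-endian(00 6c) = 0x6c00
  top 4b → 0x6 → neg [R]
  rd@[11:10]=0x3 ⇒ d
@+0c  little-endian(00 a7) = 0xa700
  top 4b → 0xa → sw [RR]
  rd@[11:10]=0x1 ⇒ b
  rs@[9:8]=0x3 ⇒ d
@+0e  little-endian(00 8a) = 0x8a00
  top 4b → 0x8 → cp [RR]
  rd@[11:10]=0x2 ⇒ c
  rs@[9:8]=0x2 ⇒ c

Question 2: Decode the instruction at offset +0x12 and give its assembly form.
@+12  little-endian(00 e8) = 0xe800
  opcode bits[15:12]=0xe: psh/R
  [11:10] rd=2 = c

psh c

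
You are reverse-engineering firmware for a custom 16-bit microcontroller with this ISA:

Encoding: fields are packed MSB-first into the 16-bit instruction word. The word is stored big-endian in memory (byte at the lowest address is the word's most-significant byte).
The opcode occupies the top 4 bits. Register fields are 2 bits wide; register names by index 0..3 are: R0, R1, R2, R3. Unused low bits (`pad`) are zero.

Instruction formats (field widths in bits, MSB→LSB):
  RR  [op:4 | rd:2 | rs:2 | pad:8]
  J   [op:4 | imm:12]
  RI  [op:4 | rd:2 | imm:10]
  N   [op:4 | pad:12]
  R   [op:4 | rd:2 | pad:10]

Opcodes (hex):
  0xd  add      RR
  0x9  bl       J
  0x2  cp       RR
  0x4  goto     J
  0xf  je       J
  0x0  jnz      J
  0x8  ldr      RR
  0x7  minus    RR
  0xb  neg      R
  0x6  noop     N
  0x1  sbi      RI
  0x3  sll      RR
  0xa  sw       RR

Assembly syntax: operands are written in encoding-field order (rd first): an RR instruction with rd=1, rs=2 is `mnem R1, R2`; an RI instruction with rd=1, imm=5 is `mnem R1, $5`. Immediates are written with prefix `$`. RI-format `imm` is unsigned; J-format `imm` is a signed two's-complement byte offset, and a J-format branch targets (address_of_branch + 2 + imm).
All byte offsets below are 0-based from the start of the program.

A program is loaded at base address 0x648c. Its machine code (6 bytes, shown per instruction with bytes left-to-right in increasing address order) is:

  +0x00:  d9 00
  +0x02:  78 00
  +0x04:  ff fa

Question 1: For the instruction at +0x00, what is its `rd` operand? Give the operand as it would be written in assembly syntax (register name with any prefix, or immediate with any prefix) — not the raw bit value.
R2

[00] d9 00 → 0xd900
  top 4b → 0xd → add [RR]
  [11:10] rd=2 = R2
  [9:8] rs=1 = R1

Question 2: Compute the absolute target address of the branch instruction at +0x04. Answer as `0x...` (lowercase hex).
+0x04: ff fa ⇒ word 0xfffa (big)
  opcode bits[15:12]=0xf: je/J
  imm@[11:0]=0xffa (s12→-6) ⇒ $-6
  target = base 0x648c + off 0x04 + 2 + imm -6 = 0x648c

0x648c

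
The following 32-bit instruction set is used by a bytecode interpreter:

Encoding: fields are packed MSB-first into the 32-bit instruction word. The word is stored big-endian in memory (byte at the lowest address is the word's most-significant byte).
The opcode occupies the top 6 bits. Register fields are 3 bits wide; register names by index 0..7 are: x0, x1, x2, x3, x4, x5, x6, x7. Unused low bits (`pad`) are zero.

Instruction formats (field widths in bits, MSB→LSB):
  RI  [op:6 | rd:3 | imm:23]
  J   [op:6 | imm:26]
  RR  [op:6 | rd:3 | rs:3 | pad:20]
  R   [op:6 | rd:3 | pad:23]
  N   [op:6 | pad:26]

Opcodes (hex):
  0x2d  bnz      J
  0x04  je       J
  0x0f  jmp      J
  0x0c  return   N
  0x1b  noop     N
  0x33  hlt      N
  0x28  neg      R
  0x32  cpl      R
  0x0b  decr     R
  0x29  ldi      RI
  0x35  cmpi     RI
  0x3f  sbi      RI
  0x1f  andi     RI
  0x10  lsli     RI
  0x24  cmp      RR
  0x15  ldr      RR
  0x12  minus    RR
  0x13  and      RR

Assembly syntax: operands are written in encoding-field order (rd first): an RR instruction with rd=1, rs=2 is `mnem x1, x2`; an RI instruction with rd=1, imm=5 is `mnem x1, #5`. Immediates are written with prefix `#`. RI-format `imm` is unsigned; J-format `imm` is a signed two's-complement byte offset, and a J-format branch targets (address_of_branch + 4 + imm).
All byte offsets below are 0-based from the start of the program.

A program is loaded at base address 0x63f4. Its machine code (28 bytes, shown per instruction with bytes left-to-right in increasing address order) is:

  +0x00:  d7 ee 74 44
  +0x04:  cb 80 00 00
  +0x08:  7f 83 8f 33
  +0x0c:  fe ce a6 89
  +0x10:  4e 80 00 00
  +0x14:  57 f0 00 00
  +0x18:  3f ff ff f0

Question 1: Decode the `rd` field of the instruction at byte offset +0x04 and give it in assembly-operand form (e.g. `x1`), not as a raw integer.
x7

[04] cb 80 00 00 → 0xcb800000
  op=0xcb800000>>26=0x32 ⇒ cpl (R)
  [25:23] rd=7 = x7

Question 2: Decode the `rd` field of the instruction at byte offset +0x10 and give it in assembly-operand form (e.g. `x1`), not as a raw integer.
@+10  big-endian(4e 80 00 00) = 0x4e800000
  op=0x4e800000>>26=0x13 ⇒ and (RR)
  [25:23] rd=5 = x5
  [22:20] rs=0 = x0

x5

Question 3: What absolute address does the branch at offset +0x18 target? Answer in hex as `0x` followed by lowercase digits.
[18] 3f ff ff f0 → 0x3ffffff0
  top 6b → 0xf → jmp [J]
  imm@[25:0]=0x3fffff0 (s26→-16) ⇒ #-16
  target = base 0x63f4 + off 0x18 + 4 + imm -16 = 0x6400

0x6400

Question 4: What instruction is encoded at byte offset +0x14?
ldr x7, x7

+0x14: 57 f0 00 00 ⇒ word 0x57f00000 (big)
  opcode bits[31:26]=0x15: ldr/RR
  rd: (w>>23)&0x7=0x7 → x7
  rs: (w>>20)&0x7=0x7 → x7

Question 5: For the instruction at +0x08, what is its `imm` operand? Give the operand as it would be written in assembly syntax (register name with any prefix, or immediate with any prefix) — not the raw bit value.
#233267

+0x08: 7f 83 8f 33 ⇒ word 0x7f838f33 (big)
  opcode bits[31:26]=0x1f: andi/RI
  rd: (w>>23)&0x7=0x7 → x7
  imm: (w>>0)&0x7fffff=0x38f33 → #233267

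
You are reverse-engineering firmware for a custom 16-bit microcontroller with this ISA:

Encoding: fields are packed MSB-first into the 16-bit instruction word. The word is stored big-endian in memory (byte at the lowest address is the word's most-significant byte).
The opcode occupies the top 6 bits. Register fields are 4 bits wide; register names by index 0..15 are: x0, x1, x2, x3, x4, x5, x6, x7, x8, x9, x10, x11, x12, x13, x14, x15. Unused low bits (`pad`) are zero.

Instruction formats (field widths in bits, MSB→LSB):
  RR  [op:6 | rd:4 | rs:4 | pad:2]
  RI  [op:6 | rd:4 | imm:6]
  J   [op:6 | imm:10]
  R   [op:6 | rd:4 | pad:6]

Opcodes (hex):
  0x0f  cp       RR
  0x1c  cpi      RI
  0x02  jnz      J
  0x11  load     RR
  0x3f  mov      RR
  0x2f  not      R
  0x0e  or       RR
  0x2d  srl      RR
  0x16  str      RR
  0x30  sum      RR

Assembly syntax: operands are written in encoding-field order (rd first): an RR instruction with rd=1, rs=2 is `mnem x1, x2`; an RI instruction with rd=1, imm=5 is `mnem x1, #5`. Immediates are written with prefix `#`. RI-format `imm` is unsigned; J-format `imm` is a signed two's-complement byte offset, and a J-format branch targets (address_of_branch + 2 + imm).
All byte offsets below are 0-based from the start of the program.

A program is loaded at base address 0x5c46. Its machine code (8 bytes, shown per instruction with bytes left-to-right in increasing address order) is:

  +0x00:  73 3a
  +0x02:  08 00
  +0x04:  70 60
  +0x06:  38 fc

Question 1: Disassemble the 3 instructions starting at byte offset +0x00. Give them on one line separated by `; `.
off 0x00: read 73 3a as big → 0x733a
  op=0x733a>>10=0x1c ⇒ cpi (RI)
  rd@[9:6]=0xc ⇒ x12
  imm@[5:0]=0x3a ⇒ #58
off 0x02: read 08 00 as big → 0x0800
  op=0x0800>>10=0x2 ⇒ jnz (J)
  imm@[9:0]=0x0 ⇒ #0
off 0x04: read 70 60 as big → 0x7060
  op=0x7060>>10=0x1c ⇒ cpi (RI)
  rd@[9:6]=0x1 ⇒ x1
  imm@[5:0]=0x20 ⇒ #32

cpi x12, #58; jnz #0; cpi x1, #32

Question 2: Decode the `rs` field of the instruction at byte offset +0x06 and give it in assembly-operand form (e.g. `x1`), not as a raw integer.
+0x06: 38 fc ⇒ word 0x38fc (big)
  opcode bits[15:10]=0xe: or/RR
  rd: (w>>6)&0xf=0x3 → x3
  rs: (w>>2)&0xf=0xf → x15

x15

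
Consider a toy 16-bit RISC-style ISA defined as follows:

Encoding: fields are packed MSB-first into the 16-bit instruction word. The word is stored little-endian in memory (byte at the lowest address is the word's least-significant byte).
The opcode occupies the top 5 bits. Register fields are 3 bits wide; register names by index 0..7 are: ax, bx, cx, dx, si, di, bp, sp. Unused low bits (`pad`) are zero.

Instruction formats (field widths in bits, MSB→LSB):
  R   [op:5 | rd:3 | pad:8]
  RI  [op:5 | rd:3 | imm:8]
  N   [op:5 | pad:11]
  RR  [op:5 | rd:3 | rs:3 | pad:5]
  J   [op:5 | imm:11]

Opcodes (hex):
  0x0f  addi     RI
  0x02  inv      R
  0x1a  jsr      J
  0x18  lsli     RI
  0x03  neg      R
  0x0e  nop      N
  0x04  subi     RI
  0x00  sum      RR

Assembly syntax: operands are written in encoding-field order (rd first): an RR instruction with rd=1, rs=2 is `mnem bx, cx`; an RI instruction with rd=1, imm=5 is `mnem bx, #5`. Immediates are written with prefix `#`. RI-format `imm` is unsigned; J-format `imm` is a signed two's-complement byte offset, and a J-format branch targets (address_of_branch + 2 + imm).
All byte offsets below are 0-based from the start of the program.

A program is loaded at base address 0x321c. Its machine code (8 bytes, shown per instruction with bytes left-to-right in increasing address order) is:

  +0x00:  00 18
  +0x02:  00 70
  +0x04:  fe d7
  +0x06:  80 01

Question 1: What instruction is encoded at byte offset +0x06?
sum bx, si

off 0x06: read 80 01 as little → 0x0180
  op=0x0180>>11=0x0 ⇒ sum (RR)
  [10:8] rd=1 = bx
  [7:5] rs=4 = si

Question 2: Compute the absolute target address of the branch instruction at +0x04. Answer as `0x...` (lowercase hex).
0x3220

[04] fe d7 → 0xd7fe
  op=0xd7fe>>11=0x1a ⇒ jsr (J)
  imm@[10:0]=0x7fe (s11→-2) ⇒ #-2
  target = base 0x321c + off 0x04 + 2 + imm -2 = 0x3220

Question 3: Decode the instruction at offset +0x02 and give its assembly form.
nop

+0x02: 00 70 ⇒ word 0x7000 (little)
  opcode bits[15:11]=0xe: nop/N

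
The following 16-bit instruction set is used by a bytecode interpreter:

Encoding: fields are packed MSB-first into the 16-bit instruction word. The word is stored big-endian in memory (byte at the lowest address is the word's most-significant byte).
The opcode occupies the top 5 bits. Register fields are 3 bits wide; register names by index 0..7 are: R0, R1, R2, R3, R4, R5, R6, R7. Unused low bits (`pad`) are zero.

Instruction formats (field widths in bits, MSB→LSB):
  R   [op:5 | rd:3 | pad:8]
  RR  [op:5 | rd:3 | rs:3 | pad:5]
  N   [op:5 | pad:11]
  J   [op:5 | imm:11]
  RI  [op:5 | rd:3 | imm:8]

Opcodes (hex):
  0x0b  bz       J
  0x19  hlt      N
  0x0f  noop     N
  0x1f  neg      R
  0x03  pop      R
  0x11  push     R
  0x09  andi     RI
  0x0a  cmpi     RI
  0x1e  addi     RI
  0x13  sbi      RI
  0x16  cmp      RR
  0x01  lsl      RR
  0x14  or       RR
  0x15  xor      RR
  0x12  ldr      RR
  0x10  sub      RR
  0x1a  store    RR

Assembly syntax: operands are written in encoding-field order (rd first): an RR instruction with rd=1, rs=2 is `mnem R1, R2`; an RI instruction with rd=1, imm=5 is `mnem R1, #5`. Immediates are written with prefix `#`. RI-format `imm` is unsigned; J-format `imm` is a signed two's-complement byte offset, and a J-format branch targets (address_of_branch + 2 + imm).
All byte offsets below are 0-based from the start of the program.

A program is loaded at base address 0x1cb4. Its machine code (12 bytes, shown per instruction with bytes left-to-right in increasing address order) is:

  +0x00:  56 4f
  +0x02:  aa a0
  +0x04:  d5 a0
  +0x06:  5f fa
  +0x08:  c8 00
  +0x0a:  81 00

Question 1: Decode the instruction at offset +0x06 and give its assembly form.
+0x06: 5f fa ⇒ word 0x5ffa (big)
  op=0x5ffa>>11=0xb ⇒ bz (J)
  imm: (w>>0)&0x7ff=0x7fa (s11→-6) → #-6

bz #-6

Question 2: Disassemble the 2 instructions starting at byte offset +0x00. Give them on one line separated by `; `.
cmpi R6, #79; xor R2, R5

off 0x00: read 56 4f as big → 0x564f
  top 5b → 0xa → cmpi [RI]
  rd@[10:8]=0x6 ⇒ R6
  imm@[7:0]=0x4f ⇒ #79
off 0x02: read aa a0 as big → 0xaaa0
  top 5b → 0x15 → xor [RR]
  rd@[10:8]=0x2 ⇒ R2
  rs@[7:5]=0x5 ⇒ R5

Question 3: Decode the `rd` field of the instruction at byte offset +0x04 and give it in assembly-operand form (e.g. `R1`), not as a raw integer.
@+04  big-endian(d5 a0) = 0xd5a0
  opcode bits[15:11]=0x1a: store/RR
  rd@[10:8]=0x5 ⇒ R5
  rs@[7:5]=0x5 ⇒ R5

R5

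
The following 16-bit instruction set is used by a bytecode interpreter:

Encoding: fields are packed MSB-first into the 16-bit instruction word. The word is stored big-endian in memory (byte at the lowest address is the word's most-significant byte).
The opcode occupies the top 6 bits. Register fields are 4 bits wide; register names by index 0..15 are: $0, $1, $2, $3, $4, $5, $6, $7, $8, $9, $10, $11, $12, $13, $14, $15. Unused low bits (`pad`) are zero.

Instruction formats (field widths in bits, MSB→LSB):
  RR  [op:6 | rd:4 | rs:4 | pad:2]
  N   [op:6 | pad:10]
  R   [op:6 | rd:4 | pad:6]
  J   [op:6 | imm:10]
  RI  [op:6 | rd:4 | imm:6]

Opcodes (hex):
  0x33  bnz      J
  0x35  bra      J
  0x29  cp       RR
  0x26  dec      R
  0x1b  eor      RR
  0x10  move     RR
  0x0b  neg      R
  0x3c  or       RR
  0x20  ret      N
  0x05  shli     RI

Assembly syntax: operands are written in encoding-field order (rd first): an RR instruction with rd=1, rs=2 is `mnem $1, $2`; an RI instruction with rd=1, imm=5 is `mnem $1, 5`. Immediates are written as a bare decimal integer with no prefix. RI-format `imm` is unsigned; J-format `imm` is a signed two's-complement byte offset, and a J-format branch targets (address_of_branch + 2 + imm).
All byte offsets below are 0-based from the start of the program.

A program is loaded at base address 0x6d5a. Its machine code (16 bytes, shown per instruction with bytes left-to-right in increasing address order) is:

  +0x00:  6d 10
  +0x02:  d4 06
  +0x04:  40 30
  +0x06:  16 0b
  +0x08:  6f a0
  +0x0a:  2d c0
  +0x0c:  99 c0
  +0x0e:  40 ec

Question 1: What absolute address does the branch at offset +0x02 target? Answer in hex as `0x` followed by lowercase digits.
+0x02: d4 06 ⇒ word 0xd406 (big)
  op=0xd406>>10=0x35 ⇒ bra (J)
  imm@[9:0]=0x6 ⇒ 6
  target = base 0x6d5a + off 0x02 + 2 + imm 6 = 0x6d64

0x6d64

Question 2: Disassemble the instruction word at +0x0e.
@+0e  big-endian(40 ec) = 0x40ec
  top 6b → 0x10 → move [RR]
  rd: (w>>6)&0xf=0x3 → $3
  rs: (w>>2)&0xf=0xb → $11

move $3, $11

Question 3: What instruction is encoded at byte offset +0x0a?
@+0a  big-endian(2d c0) = 0x2dc0
  opcode bits[15:10]=0xb: neg/R
  rd: (w>>6)&0xf=0x7 → $7

neg $7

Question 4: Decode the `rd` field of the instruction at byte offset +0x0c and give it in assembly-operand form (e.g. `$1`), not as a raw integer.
off 0x0c: read 99 c0 as big → 0x99c0
  opcode bits[15:10]=0x26: dec/R
  rd@[9:6]=0x7 ⇒ $7

$7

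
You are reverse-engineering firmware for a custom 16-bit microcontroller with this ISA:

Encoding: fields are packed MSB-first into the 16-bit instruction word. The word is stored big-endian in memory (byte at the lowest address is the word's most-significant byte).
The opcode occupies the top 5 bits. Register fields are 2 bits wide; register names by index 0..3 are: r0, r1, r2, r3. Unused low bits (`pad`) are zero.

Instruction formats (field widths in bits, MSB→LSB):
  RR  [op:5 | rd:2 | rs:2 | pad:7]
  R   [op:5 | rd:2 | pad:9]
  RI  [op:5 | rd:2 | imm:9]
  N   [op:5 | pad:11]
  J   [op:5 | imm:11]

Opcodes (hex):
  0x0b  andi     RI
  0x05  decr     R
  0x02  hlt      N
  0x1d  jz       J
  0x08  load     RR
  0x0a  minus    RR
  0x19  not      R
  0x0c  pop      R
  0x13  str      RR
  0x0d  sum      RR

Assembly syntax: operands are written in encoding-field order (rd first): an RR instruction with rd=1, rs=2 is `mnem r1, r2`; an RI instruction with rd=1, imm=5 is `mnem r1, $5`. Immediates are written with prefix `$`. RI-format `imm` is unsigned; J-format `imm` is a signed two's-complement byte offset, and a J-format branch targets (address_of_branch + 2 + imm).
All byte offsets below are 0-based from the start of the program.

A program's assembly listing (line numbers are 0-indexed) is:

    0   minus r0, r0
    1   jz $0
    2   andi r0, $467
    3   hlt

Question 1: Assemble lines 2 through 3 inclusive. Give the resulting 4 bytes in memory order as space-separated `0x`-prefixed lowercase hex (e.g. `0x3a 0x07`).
L2: andi op=0xb:5|rd=0:2|imm=467:9 ⇒ 0x59d3 ⇒ big 59 d3
L3: hlt op=0x2:5|pad=0:11 ⇒ 0x1000 ⇒ big 10 00

0x59 0xd3 0x10 0x00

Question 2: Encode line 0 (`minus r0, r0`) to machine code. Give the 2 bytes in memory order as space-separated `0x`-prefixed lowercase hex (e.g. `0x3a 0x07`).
0x50 0x00

0. minus fields op=0xa:5|rd=0:2|rs=0:2|pad=0:7 → word 5000h → 50 00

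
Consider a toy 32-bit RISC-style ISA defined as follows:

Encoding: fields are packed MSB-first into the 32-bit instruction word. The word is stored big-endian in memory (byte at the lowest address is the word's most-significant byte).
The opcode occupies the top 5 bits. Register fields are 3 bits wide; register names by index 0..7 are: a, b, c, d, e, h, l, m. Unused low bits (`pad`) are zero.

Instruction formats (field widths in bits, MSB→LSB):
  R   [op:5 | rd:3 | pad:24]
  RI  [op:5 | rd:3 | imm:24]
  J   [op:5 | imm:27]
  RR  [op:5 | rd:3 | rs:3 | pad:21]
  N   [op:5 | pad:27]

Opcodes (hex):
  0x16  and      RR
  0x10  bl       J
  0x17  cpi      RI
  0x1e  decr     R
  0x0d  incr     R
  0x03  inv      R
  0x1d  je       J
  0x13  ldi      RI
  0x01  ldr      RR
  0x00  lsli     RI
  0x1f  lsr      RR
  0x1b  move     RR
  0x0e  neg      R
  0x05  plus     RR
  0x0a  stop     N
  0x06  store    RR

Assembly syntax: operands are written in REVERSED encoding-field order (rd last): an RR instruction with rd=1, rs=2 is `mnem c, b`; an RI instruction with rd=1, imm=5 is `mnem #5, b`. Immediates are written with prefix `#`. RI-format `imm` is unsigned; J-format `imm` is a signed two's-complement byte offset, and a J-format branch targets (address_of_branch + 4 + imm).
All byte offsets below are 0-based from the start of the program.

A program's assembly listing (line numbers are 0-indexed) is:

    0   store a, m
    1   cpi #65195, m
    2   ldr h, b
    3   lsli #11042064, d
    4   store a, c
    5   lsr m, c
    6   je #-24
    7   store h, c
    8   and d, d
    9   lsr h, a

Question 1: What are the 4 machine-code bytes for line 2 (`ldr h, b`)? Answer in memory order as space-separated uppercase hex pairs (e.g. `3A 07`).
09 A0 00 00

line 2 (ldr): pack op=0x1:5|rd=1:3|rs=5:3|pad=0:21 = 0x09a00000; big→ 09 a0 00 00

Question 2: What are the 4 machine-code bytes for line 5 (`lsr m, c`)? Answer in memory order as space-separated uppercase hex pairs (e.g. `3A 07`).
L5: lsr op=0x1f:5|rd=2:3|rs=7:3|pad=0:21 ⇒ 0xfae00000 ⇒ big fa e0 00 00

FA E0 00 00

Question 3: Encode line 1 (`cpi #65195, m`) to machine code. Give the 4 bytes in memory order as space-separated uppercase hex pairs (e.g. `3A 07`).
BF 00 FE AB

L1: cpi op=0x17:5|rd=7:3|imm=65195:24 ⇒ 0xbf00feab ⇒ big bf 00 fe ab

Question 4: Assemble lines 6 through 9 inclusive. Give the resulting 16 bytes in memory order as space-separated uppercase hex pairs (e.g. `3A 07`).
EF FF FF E8 32 A0 00 00 B3 60 00 00 F8 A0 00 00

line 6 (je): pack op=0x1d:5|imm=-24:27 = 0xefffffe8; big→ ef ff ff e8
line 7 (store): pack op=0x6:5|rd=2:3|rs=5:3|pad=0:21 = 0x32a00000; big→ 32 a0 00 00
line 8 (and): pack op=0x16:5|rd=3:3|rs=3:3|pad=0:21 = 0xb3600000; big→ b3 60 00 00
line 9 (lsr): pack op=0x1f:5|rd=0:3|rs=5:3|pad=0:21 = 0xf8a00000; big→ f8 a0 00 00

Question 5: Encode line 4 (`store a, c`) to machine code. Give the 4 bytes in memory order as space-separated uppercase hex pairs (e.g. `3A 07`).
32 00 00 00

L4: store op=0x6:5|rd=2:3|rs=0:3|pad=0:21 ⇒ 0x32000000 ⇒ big 32 00 00 00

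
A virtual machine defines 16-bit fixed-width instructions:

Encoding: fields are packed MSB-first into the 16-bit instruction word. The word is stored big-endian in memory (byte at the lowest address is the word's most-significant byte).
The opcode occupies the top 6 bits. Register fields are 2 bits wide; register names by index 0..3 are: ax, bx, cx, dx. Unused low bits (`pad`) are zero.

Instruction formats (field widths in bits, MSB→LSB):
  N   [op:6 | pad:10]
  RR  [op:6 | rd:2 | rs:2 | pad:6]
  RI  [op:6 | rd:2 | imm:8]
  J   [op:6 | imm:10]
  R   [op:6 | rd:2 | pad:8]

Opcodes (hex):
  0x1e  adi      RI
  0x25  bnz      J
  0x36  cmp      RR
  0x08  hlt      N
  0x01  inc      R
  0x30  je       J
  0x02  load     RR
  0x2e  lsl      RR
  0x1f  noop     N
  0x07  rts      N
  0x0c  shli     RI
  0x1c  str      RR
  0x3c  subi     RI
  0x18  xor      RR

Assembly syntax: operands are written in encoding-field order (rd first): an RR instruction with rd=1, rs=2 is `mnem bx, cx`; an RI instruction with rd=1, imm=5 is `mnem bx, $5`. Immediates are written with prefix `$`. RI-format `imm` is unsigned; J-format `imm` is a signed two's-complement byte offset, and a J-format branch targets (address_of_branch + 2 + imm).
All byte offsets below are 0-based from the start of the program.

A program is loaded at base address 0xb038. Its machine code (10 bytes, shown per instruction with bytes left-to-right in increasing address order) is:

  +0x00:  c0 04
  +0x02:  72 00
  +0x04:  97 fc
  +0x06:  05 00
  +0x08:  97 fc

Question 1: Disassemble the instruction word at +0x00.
je $4

off 0x00: read c0 04 as big → 0xc004
  op=0xc004>>10=0x30 ⇒ je (J)
  imm@[9:0]=0x4 ⇒ $4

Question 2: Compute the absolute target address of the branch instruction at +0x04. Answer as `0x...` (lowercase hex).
@+04  big-endian(97 fc) = 0x97fc
  top 6b → 0x25 → bnz [J]
  imm@[9:0]=0x3fc (s10→-4) ⇒ $-4
  target = base 0xb038 + off 0x04 + 2 + imm -4 = 0xb03a

0xb03a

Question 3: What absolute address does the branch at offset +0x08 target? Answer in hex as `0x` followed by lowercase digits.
[08] 97 fc → 0x97fc
  opcode bits[15:10]=0x25: bnz/J
  imm: (w>>0)&0x3ff=0x3fc (s10→-4) → $-4
  target = base 0xb038 + off 0x08 + 2 + imm -4 = 0xb03e

0xb03e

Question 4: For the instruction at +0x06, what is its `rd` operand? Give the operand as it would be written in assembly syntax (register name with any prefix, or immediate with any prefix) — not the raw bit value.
+0x06: 05 00 ⇒ word 0x0500 (big)
  op=0x0500>>10=0x1 ⇒ inc (R)
  rd: (w>>8)&0x3=0x1 → bx

bx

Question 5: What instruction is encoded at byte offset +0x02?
[02] 72 00 → 0x7200
  op=0x7200>>10=0x1c ⇒ str (RR)
  rd: (w>>8)&0x3=0x2 → cx
  rs: (w>>6)&0x3=0x0 → ax

str cx, ax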